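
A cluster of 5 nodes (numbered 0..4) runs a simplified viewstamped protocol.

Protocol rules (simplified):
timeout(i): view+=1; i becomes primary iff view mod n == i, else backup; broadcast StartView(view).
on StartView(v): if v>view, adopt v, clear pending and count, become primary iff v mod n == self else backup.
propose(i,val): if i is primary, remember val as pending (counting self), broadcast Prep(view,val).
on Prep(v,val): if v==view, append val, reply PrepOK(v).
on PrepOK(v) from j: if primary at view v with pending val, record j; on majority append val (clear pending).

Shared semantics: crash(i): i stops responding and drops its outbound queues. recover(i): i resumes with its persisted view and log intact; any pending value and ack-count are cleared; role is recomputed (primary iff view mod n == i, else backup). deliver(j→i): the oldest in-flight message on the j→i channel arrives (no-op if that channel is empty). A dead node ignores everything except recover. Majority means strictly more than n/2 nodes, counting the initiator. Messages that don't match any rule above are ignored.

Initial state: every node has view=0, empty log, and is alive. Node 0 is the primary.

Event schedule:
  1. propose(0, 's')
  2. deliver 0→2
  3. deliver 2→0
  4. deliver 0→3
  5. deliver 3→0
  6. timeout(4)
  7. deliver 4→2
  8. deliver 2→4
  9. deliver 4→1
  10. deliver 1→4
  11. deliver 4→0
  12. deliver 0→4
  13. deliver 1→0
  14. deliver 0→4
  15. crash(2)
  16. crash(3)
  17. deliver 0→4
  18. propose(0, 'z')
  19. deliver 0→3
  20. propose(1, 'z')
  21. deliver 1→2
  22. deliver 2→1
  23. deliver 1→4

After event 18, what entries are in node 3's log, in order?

after 1 — propose(0,'s'): ·
after 2 — deliver 0→2: n2:back/v0/[s]
after 3 — deliver 2→0: ·
after 4 — deliver 0→3: n3:back/v0/[s]
after 5 — deliver 3→0: n0:prim/v0/[s]
after 6 — timeout(4): n4:back/v1/[-]
after 7 — deliver 4→2: n2:back/v1/[s]
after 8 — deliver 2→4: ·
after 9 — deliver 4→1: n1:prim/v1/[-]
after 10 — deliver 1→4: ·
after 11 — deliver 4→0: n0:back/v1/[s]
after 12 — deliver 0→4: ·
after 13 — deliver 1→0: ·
after 14 — deliver 0→4: ·
after 15 — crash(2): n2:✗back/v1/[s]
after 16 — crash(3): n3:✗back/v0/[s]
after 17 — deliver 0→4: ·
after 18 — propose(0,'z'): ·

s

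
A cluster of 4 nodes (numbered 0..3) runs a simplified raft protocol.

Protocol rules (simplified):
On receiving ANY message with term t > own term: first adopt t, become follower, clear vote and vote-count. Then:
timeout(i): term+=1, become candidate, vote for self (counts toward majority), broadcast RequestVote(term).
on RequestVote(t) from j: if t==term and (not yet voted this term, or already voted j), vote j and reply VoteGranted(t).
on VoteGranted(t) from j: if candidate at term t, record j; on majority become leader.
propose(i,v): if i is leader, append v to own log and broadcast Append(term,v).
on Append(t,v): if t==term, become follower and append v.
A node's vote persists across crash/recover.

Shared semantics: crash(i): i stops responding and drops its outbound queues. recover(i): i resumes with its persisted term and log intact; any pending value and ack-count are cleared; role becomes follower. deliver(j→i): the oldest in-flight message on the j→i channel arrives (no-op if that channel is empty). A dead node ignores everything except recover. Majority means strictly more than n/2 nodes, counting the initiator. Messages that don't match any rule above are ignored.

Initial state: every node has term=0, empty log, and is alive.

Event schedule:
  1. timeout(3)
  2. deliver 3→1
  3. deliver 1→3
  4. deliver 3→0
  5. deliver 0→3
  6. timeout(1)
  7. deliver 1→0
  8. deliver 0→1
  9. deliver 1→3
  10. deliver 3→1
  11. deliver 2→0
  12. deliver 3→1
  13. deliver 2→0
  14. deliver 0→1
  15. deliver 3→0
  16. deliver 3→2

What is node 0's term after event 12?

2

after 1 — timeout(3): n3:cand/t1/[-]
after 2 — deliver 3→1: n1:foll/t1/[-]
after 3 — deliver 1→3: ·
after 4 — deliver 3→0: n0:foll/t1/[-]
after 5 — deliver 0→3: n3:lead/t1/[-]
after 6 — timeout(1): n1:cand/t2/[-]
after 7 — deliver 1→0: n0:foll/t2/[-]
after 8 — deliver 0→1: ·
after 9 — deliver 1→3: n3:foll/t2/[-]
after 10 — deliver 3→1: n1:lead/t2/[-]
after 11 — deliver 2→0: ·
after 12 — deliver 3→1: ·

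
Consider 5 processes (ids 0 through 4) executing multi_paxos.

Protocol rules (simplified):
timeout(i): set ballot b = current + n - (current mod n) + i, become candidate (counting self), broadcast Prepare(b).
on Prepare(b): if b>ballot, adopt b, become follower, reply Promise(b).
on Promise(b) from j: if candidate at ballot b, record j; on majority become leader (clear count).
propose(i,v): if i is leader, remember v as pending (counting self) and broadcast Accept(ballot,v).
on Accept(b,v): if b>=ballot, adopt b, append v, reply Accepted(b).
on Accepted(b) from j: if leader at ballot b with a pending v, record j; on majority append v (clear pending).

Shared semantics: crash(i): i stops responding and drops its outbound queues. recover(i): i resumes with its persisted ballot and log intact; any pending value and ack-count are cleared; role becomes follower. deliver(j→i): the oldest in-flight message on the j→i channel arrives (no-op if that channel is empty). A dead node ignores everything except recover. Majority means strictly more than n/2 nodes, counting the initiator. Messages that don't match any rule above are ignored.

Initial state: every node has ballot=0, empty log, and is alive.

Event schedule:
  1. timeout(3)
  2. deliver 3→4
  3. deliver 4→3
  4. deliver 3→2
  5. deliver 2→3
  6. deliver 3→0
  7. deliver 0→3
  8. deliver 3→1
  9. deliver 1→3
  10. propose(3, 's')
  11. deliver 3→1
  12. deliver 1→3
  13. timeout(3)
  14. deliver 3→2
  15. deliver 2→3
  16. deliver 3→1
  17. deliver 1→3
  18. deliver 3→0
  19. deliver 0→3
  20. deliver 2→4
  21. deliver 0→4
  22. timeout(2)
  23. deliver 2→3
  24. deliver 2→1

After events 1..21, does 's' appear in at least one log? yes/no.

yes

after 1 — timeout(3): n3:cand/b8/[-]
after 2 — deliver 3→4: n4:foll/b8/[-]
after 3 — deliver 4→3: ·
after 4 — deliver 3→2: n2:foll/b8/[-]
after 5 — deliver 2→3: n3:lead/b8/[-]
after 6 — deliver 3→0: n0:foll/b8/[-]
after 7 — deliver 0→3: ·
after 8 — deliver 3→1: n1:foll/b8/[-]
after 9 — deliver 1→3: ·
after 10 — propose(3,'s'): ·
after 11 — deliver 3→1: n1:foll/b8/[s]
after 12 — deliver 1→3: ·
after 13 — timeout(3): n3:cand/b13/[-]
after 14 — deliver 3→2: n2:foll/b8/[s]
after 15 — deliver 2→3: ·
after 16 — deliver 3→1: n1:foll/b13/[s]
after 17 — deliver 1→3: ·
after 18 — deliver 3→0: n0:foll/b8/[s]
after 19 — deliver 0→3: ·
after 20 — deliver 2→4: ·
after 21 — deliver 0→4: ·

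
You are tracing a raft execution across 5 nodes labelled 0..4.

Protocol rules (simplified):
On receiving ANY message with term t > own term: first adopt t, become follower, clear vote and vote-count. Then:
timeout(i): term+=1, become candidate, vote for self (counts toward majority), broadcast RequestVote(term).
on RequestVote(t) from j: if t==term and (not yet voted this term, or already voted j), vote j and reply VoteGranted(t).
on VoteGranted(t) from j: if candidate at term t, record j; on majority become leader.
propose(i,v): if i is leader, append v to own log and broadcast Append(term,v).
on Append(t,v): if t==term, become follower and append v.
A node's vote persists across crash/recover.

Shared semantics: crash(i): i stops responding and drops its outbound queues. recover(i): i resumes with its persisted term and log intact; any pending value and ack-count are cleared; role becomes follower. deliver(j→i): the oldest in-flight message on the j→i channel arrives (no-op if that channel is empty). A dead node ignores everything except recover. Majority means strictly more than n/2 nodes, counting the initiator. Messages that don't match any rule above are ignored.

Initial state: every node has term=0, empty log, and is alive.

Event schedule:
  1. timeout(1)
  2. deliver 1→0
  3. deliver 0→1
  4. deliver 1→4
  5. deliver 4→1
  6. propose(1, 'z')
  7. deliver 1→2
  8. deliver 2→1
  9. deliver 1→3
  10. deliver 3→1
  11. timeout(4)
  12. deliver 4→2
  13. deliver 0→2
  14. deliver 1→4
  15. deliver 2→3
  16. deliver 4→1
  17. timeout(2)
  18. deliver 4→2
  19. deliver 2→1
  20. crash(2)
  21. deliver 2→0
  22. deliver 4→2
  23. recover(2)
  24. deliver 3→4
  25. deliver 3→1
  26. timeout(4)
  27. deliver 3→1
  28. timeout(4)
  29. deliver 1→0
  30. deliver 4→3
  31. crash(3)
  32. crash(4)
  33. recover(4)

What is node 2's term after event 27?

3

e1 timeout(1): 1[cand,t=1,-]
e2 deliver 1→0: 0[foll,t=1,-]
e3 deliver 0→1: ·
e4 deliver 1→4: 4[foll,t=1,-]
e5 deliver 4→1: 1[lead,t=1,-]
e6 propose(1,'z'): 1[lead,t=1,z]
e7 deliver 1→2: 2[foll,t=1,-]
e8 deliver 2→1: ·
e9 deliver 1→3: 3[foll,t=1,-]
e10 deliver 3→1: ·
e11 timeout(4): 4[cand,t=2,-]
e12 deliver 4→2: 2[foll,t=2,-]
e13 deliver 0→2: ·
e14 deliver 1→4: ·
e15 deliver 2→3: ·
e16 deliver 4→1: 1[foll,t=2,z]
e17 timeout(2): 2[cand,t=3,-]
e18 deliver 4→2: ·
e19 deliver 2→1: 1[foll,t=3,z]
e20 crash(2): 2[✗cand,t=3,-]
e21 deliver 2→0: ·
e22 deliver 4→2: ·
e23 recover(2): 2[foll,t=3,-]
e24 deliver 3→4: ·
e25 deliver 3→1: ·
e26 timeout(4): 4[cand,t=3,-]
e27 deliver 3→1: ·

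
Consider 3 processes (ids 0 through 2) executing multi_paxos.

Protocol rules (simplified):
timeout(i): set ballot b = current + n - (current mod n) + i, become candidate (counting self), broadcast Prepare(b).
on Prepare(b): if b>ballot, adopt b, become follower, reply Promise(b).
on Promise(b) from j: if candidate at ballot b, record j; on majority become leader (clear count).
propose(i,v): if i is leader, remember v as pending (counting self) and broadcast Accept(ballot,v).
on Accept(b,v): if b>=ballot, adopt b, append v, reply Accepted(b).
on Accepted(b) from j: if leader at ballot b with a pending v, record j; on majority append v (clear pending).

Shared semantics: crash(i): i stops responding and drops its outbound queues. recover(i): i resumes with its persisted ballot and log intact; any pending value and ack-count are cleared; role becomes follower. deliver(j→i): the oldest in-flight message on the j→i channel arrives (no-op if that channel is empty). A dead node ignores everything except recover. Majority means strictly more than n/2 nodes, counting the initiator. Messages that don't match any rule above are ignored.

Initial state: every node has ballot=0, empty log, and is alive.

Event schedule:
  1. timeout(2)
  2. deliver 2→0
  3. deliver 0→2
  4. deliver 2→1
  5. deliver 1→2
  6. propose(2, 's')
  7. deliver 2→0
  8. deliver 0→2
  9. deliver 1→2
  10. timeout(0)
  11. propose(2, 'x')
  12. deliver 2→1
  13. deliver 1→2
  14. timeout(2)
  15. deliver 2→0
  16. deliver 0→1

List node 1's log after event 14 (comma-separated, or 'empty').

s

[1] timeout(2) → N2(cand b5 [-])
[2] deliver 2→0 → N0(foll b5 [-])
[3] deliver 0→2 → N2(lead b5 [-])
[4] deliver 2→1 → N1(foll b5 [-])
[5] deliver 1→2 → ∅
[6] propose(2,'s') → ∅
[7] deliver 2→0 → N0(foll b5 [s])
[8] deliver 0→2 → N2(lead b5 [s])
[9] deliver 1→2 → ∅
[10] timeout(0) → N0(cand b6 [s])
[11] propose(2,'x') → ∅
[12] deliver 2→1 → N1(foll b5 [s])
[13] deliver 1→2 → N2(lead b5 [s,x])
[14] timeout(2) → N2(cand b8 [s,x])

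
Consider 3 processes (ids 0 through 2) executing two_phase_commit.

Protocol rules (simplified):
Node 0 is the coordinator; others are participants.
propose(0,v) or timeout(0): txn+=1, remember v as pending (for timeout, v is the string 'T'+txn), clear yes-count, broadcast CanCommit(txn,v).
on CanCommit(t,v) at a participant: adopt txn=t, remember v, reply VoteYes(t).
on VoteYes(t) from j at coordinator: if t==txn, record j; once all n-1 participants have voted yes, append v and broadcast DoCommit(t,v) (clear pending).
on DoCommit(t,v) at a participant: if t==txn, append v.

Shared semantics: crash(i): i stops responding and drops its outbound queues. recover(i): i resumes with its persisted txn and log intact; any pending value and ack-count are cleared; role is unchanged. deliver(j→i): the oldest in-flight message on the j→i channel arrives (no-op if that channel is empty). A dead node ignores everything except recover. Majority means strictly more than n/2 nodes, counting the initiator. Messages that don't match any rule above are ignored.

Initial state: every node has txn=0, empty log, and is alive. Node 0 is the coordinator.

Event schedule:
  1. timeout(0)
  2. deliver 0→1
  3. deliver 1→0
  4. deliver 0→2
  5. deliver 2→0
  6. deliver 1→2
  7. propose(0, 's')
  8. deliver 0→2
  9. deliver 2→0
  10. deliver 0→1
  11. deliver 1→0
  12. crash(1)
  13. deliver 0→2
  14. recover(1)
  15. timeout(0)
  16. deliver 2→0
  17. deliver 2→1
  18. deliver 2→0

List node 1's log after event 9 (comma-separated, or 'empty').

[1] timeout(0) → N0(coor t1 [-])
[2] deliver 0→1 → N1(part t1 [-])
[3] deliver 1→0 → ∅
[4] deliver 0→2 → N2(part t1 [-])
[5] deliver 2→0 → N0(coor t1 [T1])
[6] deliver 1→2 → ∅
[7] propose(0,'s') → N0(coor t2 [T1])
[8] deliver 0→2 → N2(part t1 [T1])
[9] deliver 2→0 → ∅

empty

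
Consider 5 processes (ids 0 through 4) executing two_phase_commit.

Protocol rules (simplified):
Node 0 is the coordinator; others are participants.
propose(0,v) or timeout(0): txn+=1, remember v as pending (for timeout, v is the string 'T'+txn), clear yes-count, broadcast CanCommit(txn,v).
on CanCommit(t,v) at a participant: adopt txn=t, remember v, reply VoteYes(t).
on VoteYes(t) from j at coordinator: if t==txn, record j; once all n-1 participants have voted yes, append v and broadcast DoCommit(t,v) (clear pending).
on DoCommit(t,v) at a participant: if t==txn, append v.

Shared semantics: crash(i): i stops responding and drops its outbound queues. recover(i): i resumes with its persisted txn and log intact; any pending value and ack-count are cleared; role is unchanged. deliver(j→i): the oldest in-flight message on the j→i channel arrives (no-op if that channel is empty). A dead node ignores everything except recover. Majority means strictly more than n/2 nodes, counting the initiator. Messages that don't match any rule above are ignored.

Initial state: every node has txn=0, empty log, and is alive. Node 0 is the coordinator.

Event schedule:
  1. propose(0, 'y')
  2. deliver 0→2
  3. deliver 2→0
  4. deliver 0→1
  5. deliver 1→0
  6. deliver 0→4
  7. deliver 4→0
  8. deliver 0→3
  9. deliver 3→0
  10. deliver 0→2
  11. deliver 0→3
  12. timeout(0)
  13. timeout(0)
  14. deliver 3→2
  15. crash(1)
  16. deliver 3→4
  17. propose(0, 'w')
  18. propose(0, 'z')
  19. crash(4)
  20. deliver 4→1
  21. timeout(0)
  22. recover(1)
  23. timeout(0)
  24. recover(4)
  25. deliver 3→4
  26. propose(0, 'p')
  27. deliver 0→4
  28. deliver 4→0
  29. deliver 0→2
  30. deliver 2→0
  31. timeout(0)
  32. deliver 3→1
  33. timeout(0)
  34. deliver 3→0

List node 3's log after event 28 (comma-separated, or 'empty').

e1 propose(0,'y'): 0[coor,t=1,-]
e2 deliver 0→2: 2[part,t=1,-]
e3 deliver 2→0: ·
e4 deliver 0→1: 1[part,t=1,-]
e5 deliver 1→0: ·
e6 deliver 0→4: 4[part,t=1,-]
e7 deliver 4→0: ·
e8 deliver 0→3: 3[part,t=1,-]
e9 deliver 3→0: 0[coor,t=1,y]
e10 deliver 0→2: 2[part,t=1,y]
e11 deliver 0→3: 3[part,t=1,y]
e12 timeout(0): 0[coor,t=2,y]
e13 timeout(0): 0[coor,t=3,y]
e14 deliver 3→2: ·
e15 crash(1): 1[✗part,t=1,-]
e16 deliver 3→4: ·
e17 propose(0,'w'): 0[coor,t=4,y]
e18 propose(0,'z'): 0[coor,t=5,y]
e19 crash(4): 4[✗part,t=1,-]
e20 deliver 4→1: ·
e21 timeout(0): 0[coor,t=6,y]
e22 recover(1): 1[part,t=1,-]
e23 timeout(0): 0[coor,t=7,y]
e24 recover(4): 4[part,t=1,-]
e25 deliver 3→4: ·
e26 propose(0,'p'): 0[coor,t=8,y]
e27 deliver 0→4: 4[part,t=1,y]
e28 deliver 4→0: ·

y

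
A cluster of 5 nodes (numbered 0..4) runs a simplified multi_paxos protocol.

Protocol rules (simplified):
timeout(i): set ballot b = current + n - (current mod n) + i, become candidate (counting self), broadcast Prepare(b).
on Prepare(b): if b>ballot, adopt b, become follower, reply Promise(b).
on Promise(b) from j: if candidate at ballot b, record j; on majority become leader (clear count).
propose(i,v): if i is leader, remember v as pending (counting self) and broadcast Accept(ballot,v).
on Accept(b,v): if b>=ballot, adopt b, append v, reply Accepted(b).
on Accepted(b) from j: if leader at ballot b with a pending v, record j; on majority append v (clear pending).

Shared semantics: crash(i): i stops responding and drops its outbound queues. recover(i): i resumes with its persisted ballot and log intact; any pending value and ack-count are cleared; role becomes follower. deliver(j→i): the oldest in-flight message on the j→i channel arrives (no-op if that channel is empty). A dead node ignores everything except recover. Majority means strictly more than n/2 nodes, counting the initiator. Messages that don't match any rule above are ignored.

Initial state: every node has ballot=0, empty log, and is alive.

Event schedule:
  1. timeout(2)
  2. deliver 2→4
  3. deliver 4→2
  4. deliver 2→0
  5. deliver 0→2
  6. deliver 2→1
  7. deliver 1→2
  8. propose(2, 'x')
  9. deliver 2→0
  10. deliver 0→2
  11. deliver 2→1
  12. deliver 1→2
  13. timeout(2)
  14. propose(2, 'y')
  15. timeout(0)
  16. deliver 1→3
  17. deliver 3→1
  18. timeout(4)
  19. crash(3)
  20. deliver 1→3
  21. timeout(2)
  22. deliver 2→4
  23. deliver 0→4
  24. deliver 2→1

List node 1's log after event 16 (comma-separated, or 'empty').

e1 timeout(2): 2[cand,b=7,-]
e2 deliver 2→4: 4[foll,b=7,-]
e3 deliver 4→2: ·
e4 deliver 2→0: 0[foll,b=7,-]
e5 deliver 0→2: 2[lead,b=7,-]
e6 deliver 2→1: 1[foll,b=7,-]
e7 deliver 1→2: ·
e8 propose(2,'x'): ·
e9 deliver 2→0: 0[foll,b=7,x]
e10 deliver 0→2: ·
e11 deliver 2→1: 1[foll,b=7,x]
e12 deliver 1→2: 2[lead,b=7,x]
e13 timeout(2): 2[cand,b=12,x]
e14 propose(2,'y'): ·
e15 timeout(0): 0[cand,b=10,x]
e16 deliver 1→3: ·

x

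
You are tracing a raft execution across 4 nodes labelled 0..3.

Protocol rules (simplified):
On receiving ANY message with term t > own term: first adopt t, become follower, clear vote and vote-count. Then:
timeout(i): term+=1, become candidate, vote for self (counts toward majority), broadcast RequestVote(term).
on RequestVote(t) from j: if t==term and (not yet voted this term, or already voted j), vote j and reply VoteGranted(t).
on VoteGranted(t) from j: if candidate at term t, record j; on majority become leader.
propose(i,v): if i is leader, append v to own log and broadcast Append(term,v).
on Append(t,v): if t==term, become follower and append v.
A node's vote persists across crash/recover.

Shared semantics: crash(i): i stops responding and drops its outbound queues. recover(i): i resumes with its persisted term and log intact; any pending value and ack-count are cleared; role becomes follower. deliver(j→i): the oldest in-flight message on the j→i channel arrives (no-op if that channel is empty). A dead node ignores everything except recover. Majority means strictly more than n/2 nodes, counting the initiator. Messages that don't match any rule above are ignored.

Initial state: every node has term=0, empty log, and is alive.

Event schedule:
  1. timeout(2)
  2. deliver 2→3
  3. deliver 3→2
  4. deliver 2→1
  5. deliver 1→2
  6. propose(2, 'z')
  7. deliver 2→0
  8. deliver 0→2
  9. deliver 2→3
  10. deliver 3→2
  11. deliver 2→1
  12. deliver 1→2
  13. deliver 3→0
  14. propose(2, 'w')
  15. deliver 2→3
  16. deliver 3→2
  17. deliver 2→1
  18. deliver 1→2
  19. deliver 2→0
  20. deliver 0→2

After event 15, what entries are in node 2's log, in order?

e1 timeout(2): 2[cand,t=1,-]
e2 deliver 2→3: 3[foll,t=1,-]
e3 deliver 3→2: ·
e4 deliver 2→1: 1[foll,t=1,-]
e5 deliver 1→2: 2[lead,t=1,-]
e6 propose(2,'z'): 2[lead,t=1,z]
e7 deliver 2→0: 0[foll,t=1,-]
e8 deliver 0→2: ·
e9 deliver 2→3: 3[foll,t=1,z]
e10 deliver 3→2: ·
e11 deliver 2→1: 1[foll,t=1,z]
e12 deliver 1→2: ·
e13 deliver 3→0: ·
e14 propose(2,'w'): 2[lead,t=1,z,w]
e15 deliver 2→3: 3[foll,t=1,z,w]

z,w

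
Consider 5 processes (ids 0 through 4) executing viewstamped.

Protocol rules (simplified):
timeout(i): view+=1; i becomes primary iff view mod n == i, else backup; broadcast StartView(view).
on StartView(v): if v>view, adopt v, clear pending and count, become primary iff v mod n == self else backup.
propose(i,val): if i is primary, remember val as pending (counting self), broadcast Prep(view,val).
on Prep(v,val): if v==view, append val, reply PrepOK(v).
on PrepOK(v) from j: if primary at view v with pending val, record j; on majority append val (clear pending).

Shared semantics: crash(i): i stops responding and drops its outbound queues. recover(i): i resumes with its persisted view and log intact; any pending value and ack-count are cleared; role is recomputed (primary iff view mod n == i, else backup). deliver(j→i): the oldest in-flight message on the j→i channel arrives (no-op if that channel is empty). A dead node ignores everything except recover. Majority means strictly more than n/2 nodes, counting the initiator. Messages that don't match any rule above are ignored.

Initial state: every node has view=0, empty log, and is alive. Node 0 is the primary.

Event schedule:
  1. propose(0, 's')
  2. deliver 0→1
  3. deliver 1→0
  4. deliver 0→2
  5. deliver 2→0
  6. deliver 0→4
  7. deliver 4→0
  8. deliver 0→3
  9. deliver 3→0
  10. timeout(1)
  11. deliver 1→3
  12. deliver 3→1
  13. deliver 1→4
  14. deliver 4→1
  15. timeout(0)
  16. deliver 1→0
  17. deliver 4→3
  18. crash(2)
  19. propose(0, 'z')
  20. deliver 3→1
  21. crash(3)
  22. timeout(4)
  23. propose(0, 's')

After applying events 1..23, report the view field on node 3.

1. propose(0,'s'):  nop
2. deliver 0→1:  <1:back v0 s>
3. deliver 1→0:  nop
4. deliver 0→2:  <2:back v0 s>
5. deliver 2→0:  <0:prim v0 s>
6. deliver 0→4:  <4:back v0 s>
7. deliver 4→0:  nop
8. deliver 0→3:  <3:back v0 s>
9. deliver 3→0:  nop
10. timeout(1):  <1:prim v1 s>
11. deliver 1→3:  <3:back v1 s>
12. deliver 3→1:  nop
13. deliver 1→4:  <4:back v1 s>
14. deliver 4→1:  nop
15. timeout(0):  <0:back v1 s>
16. deliver 1→0:  nop
17. deliver 4→3:  nop
18. crash(2):  <2:✗back v0 s>
19. propose(0,'z'):  nop
20. deliver 3→1:  nop
21. crash(3):  <3:✗back v1 s>
22. timeout(4):  <4:back v2 s>
23. propose(0,'s'):  nop

1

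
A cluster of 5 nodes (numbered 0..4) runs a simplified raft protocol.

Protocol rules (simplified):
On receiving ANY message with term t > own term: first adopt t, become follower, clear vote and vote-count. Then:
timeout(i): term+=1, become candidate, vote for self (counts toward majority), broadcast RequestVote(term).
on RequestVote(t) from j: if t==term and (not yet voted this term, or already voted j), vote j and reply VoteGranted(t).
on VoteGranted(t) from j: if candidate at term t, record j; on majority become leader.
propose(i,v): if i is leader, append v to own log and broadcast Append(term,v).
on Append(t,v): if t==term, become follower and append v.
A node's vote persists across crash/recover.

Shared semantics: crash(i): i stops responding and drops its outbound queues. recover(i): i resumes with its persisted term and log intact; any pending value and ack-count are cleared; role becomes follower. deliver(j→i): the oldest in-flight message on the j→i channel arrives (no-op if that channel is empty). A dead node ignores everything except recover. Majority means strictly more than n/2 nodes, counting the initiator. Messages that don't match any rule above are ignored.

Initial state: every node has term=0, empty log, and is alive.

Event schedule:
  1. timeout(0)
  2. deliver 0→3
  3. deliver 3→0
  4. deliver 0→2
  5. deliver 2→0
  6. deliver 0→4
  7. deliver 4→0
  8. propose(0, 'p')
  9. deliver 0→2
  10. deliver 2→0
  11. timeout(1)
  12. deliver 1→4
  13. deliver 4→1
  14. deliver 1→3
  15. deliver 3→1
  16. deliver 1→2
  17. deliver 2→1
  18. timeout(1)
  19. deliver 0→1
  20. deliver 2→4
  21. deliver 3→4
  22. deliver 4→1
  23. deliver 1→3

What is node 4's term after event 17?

1

step 1 timeout(0): 0={cand,t=1,log=-}
step 2 deliver 0→3: 3={foll,t=1,log=-}
step 3 deliver 3→0: —
step 4 deliver 0→2: 2={foll,t=1,log=-}
step 5 deliver 2→0: 0={lead,t=1,log=-}
step 6 deliver 0→4: 4={foll,t=1,log=-}
step 7 deliver 4→0: —
step 8 propose(0,'p'): 0={lead,t=1,log=p}
step 9 deliver 0→2: 2={foll,t=1,log=p}
step 10 deliver 2→0: —
step 11 timeout(1): 1={cand,t=1,log=-}
step 12 deliver 1→4: —
step 13 deliver 4→1: —
step 14 deliver 1→3: —
step 15 deliver 3→1: —
step 16 deliver 1→2: —
step 17 deliver 2→1: —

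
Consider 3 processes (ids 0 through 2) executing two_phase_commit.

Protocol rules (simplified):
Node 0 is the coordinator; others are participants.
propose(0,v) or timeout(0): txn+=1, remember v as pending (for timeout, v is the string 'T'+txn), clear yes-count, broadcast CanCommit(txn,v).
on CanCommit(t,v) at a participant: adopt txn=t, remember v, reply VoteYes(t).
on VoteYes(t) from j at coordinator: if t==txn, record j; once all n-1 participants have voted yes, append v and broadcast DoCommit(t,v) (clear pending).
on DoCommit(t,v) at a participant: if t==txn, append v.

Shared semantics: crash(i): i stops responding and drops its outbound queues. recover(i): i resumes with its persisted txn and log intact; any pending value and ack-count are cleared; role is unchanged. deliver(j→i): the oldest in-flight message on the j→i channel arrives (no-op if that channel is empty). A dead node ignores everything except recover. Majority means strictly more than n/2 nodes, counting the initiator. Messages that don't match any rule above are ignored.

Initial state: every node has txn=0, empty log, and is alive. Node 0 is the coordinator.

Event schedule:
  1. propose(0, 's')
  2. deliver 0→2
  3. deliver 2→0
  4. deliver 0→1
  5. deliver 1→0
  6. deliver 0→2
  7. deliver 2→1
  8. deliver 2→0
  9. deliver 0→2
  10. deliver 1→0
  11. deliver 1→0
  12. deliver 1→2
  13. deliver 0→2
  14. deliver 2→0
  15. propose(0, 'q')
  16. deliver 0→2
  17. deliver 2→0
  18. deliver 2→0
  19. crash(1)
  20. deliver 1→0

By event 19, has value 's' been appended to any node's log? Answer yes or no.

e1 propose(0,'s'): 0[coor,t=1,-]
e2 deliver 0→2: 2[part,t=1,-]
e3 deliver 2→0: ·
e4 deliver 0→1: 1[part,t=1,-]
e5 deliver 1→0: 0[coor,t=1,s]
e6 deliver 0→2: 2[part,t=1,s]
e7 deliver 2→1: ·
e8 deliver 2→0: ·
e9 deliver 0→2: ·
e10 deliver 1→0: ·
e11 deliver 1→0: ·
e12 deliver 1→2: ·
e13 deliver 0→2: ·
e14 deliver 2→0: ·
e15 propose(0,'q'): 0[coor,t=2,s]
e16 deliver 0→2: 2[part,t=2,s]
e17 deliver 2→0: ·
e18 deliver 2→0: ·
e19 crash(1): 1[✗part,t=1,-]

yes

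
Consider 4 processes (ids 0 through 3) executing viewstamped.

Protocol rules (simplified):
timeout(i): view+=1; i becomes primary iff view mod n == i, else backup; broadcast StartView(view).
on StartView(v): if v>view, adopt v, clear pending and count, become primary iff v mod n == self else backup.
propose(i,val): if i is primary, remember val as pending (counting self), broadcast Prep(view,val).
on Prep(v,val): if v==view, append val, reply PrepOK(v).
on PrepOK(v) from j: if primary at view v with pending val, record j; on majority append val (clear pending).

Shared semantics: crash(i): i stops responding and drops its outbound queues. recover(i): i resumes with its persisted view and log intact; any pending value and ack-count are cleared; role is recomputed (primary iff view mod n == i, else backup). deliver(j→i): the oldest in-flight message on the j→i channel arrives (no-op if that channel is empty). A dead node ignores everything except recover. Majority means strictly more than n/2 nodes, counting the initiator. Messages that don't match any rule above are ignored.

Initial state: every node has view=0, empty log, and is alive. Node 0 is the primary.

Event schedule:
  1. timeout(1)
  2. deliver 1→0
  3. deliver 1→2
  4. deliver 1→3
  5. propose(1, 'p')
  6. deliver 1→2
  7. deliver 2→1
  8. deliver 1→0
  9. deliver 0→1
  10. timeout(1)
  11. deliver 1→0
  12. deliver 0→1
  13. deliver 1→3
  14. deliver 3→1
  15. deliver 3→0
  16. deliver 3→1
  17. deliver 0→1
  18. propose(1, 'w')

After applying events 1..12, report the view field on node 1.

2

[1] timeout(1) → N1(prim v1 [-])
[2] deliver 1→0 → N0(back v1 [-])
[3] deliver 1→2 → N2(back v1 [-])
[4] deliver 1→3 → N3(back v1 [-])
[5] propose(1,'p') → ∅
[6] deliver 1→2 → N2(back v1 [p])
[7] deliver 2→1 → ∅
[8] deliver 1→0 → N0(back v1 [p])
[9] deliver 0→1 → N1(prim v1 [p])
[10] timeout(1) → N1(back v2 [p])
[11] deliver 1→0 → N0(back v2 [p])
[12] deliver 0→1 → ∅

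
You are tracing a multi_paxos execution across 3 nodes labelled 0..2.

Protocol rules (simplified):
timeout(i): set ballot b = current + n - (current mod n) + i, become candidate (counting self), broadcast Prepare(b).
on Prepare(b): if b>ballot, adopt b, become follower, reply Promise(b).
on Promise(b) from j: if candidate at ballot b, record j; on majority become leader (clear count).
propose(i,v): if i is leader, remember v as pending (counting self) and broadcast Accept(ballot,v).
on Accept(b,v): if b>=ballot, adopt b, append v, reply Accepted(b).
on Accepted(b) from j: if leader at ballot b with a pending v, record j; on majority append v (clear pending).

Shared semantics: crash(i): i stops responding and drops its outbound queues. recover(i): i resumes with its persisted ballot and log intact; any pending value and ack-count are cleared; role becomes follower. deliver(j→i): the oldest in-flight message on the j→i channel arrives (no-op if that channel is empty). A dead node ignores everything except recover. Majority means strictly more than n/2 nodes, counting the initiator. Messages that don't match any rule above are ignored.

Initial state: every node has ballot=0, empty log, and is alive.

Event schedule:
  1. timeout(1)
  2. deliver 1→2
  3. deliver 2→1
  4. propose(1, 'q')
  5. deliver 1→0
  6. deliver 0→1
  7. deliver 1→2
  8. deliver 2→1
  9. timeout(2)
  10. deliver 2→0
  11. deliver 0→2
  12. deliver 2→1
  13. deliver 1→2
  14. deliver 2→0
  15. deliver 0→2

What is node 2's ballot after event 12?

1. timeout(1):  <1:cand b4 ->
2. deliver 1→2:  <2:foll b4 ->
3. deliver 2→1:  <1:lead b4 ->
4. propose(1,'q'):  nop
5. deliver 1→0:  <0:foll b4 ->
6. deliver 0→1:  nop
7. deliver 1→2:  <2:foll b4 q>
8. deliver 2→1:  <1:lead b4 q>
9. timeout(2):  <2:cand b8 q>
10. deliver 2→0:  <0:foll b8 ->
11. deliver 0→2:  <2:lead b8 q>
12. deliver 2→1:  <1:foll b8 q>

8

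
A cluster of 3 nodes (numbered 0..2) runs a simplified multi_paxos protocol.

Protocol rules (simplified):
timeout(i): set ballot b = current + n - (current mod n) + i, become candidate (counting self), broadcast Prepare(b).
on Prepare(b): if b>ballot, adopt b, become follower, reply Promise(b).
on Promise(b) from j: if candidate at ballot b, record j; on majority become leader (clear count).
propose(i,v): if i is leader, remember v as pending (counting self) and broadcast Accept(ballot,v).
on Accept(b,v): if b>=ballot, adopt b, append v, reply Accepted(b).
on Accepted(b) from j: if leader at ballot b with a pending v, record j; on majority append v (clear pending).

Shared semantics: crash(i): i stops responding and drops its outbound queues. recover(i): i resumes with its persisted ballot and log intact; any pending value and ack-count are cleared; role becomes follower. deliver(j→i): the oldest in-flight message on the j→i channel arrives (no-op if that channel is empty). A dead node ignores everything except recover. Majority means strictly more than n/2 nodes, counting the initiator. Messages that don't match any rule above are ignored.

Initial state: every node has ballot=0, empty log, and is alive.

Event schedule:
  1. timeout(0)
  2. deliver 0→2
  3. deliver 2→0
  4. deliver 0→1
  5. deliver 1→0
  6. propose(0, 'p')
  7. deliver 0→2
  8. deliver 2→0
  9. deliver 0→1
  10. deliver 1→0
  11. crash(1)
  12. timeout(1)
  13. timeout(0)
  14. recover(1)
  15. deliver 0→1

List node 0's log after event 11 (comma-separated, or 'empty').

p

e1 timeout(0): 0[cand,b=3,-]
e2 deliver 0→2: 2[foll,b=3,-]
e3 deliver 2→0: 0[lead,b=3,-]
e4 deliver 0→1: 1[foll,b=3,-]
e5 deliver 1→0: ·
e6 propose(0,'p'): ·
e7 deliver 0→2: 2[foll,b=3,p]
e8 deliver 2→0: 0[lead,b=3,p]
e9 deliver 0→1: 1[foll,b=3,p]
e10 deliver 1→0: ·
e11 crash(1): 1[✗foll,b=3,p]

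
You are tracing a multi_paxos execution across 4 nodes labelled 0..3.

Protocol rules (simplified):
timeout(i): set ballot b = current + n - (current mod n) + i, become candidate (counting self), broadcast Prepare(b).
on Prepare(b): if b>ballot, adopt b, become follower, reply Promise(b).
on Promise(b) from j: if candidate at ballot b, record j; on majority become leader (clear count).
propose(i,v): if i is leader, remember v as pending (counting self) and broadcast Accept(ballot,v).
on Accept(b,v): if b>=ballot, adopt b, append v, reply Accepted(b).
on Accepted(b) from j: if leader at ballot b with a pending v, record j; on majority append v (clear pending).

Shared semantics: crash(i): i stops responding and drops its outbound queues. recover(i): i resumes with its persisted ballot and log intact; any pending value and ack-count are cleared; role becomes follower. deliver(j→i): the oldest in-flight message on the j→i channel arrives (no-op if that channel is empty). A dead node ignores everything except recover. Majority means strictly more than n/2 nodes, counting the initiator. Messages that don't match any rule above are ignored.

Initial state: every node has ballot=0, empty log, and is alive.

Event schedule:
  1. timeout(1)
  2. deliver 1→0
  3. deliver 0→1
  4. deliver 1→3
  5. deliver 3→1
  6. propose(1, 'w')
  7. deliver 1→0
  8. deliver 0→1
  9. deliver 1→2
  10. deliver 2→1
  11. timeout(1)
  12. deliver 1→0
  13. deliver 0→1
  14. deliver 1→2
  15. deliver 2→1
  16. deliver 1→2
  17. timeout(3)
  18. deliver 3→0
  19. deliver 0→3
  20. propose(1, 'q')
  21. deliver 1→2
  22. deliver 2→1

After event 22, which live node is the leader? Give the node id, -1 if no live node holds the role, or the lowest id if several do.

e1 timeout(1): 1[cand,b=5,-]
e2 deliver 1→0: 0[foll,b=5,-]
e3 deliver 0→1: ·
e4 deliver 1→3: 3[foll,b=5,-]
e5 deliver 3→1: 1[lead,b=5,-]
e6 propose(1,'w'): ·
e7 deliver 1→0: 0[foll,b=5,w]
e8 deliver 0→1: ·
e9 deliver 1→2: 2[foll,b=5,-]
e10 deliver 2→1: ·
e11 timeout(1): 1[cand,b=9,-]
e12 deliver 1→0: 0[foll,b=9,w]
e13 deliver 0→1: ·
e14 deliver 1→2: 2[foll,b=5,w]
e15 deliver 2→1: ·
e16 deliver 1→2: 2[foll,b=9,w]
e17 timeout(3): 3[cand,b=11,-]
e18 deliver 3→0: 0[foll,b=11,w]
e19 deliver 0→3: ·
e20 propose(1,'q'): ·
e21 deliver 1→2: ·
e22 deliver 2→1: 1[lead,b=9,-]

1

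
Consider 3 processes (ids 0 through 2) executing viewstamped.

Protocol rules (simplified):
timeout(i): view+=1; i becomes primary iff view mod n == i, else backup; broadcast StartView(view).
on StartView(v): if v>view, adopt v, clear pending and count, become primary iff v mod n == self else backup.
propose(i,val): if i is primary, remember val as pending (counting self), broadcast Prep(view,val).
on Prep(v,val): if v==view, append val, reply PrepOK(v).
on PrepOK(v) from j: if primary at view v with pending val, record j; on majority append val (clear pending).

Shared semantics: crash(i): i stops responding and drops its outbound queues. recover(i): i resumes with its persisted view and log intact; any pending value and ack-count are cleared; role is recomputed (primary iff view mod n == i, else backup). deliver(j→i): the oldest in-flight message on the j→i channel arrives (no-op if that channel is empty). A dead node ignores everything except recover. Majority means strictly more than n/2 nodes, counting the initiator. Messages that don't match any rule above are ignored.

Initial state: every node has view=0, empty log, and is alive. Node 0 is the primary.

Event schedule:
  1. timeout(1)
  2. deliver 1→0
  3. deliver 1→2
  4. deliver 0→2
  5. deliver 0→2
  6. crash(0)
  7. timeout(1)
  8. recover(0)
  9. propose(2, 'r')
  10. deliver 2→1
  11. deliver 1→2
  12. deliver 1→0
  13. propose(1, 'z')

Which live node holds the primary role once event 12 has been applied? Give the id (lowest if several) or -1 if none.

1. timeout(1):  <1:prim v1 ->
2. deliver 1→0:  <0:back v1 ->
3. deliver 1→2:  <2:back v1 ->
4. deliver 0→2:  nop
5. deliver 0→2:  nop
6. crash(0):  <0:✗back v1 ->
7. timeout(1):  <1:back v2 ->
8. recover(0):  <0:back v1 ->
9. propose(2,'r'):  nop
10. deliver 2→1:  nop
11. deliver 1→2:  <2:prim v2 ->
12. deliver 1→0:  <0:back v2 ->

2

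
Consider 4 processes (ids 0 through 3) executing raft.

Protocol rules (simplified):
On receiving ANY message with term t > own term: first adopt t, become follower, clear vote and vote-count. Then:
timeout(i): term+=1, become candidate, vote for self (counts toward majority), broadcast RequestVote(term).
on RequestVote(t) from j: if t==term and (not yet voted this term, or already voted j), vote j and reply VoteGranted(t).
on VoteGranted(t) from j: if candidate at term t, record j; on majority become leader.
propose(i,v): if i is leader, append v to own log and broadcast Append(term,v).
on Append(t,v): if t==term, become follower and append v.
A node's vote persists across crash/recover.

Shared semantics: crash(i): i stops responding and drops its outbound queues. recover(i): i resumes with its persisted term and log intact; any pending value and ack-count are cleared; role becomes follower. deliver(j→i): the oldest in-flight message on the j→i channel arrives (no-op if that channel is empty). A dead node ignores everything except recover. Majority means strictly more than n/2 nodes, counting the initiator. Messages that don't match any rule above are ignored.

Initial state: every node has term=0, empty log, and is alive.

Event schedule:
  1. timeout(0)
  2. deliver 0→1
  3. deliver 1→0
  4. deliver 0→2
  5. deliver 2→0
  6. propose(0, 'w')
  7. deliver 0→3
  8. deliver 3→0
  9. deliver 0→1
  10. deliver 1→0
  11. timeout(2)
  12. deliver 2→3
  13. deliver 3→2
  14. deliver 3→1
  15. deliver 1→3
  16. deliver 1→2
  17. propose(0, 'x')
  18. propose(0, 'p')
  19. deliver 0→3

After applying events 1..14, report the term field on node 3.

1. timeout(0):  <0:cand t1 ->
2. deliver 0→1:  <1:foll t1 ->
3. deliver 1→0:  nop
4. deliver 0→2:  <2:foll t1 ->
5. deliver 2→0:  <0:lead t1 ->
6. propose(0,'w'):  <0:lead t1 w>
7. deliver 0→3:  <3:foll t1 ->
8. deliver 3→0:  nop
9. deliver 0→1:  <1:foll t1 w>
10. deliver 1→0:  nop
11. timeout(2):  <2:cand t2 ->
12. deliver 2→3:  <3:foll t2 ->
13. deliver 3→2:  nop
14. deliver 3→1:  nop

2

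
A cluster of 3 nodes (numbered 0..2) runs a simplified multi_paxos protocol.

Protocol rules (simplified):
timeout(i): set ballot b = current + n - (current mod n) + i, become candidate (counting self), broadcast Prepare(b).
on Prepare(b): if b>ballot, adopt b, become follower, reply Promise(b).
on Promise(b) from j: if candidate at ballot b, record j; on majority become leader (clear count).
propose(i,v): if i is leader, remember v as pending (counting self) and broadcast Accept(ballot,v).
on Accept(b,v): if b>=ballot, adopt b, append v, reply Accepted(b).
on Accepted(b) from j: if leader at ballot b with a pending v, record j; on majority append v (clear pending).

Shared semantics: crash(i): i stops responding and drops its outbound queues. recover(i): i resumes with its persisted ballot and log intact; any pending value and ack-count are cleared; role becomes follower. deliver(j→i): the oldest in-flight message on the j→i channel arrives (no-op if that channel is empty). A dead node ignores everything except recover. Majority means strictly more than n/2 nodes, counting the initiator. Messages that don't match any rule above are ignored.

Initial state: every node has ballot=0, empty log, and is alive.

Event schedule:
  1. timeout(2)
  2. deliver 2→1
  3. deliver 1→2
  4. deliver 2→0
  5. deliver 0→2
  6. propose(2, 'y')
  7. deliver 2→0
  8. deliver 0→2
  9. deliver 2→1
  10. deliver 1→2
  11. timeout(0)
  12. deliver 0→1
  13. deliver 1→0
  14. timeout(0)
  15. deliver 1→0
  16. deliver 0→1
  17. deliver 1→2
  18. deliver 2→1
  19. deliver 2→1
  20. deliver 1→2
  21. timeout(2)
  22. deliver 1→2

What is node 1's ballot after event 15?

e1 timeout(2): 2[cand,b=5,-]
e2 deliver 2→1: 1[foll,b=5,-]
e3 deliver 1→2: 2[lead,b=5,-]
e4 deliver 2→0: 0[foll,b=5,-]
e5 deliver 0→2: ·
e6 propose(2,'y'): ·
e7 deliver 2→0: 0[foll,b=5,y]
e8 deliver 0→2: 2[lead,b=5,y]
e9 deliver 2→1: 1[foll,b=5,y]
e10 deliver 1→2: ·
e11 timeout(0): 0[cand,b=6,y]
e12 deliver 0→1: 1[foll,b=6,y]
e13 deliver 1→0: 0[lead,b=6,y]
e14 timeout(0): 0[cand,b=9,y]
e15 deliver 1→0: ·

6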